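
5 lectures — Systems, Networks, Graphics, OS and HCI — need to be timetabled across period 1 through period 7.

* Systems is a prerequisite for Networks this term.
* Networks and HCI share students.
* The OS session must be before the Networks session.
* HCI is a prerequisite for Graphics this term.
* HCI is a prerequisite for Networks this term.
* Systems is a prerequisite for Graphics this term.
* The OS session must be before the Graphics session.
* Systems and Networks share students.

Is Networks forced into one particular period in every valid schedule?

Networks can be period 2 (e.g. Systems -> period 1; HCI -> period 1; Networks -> period 2; Graphics -> period 2; OS -> period 1) or period 3 (e.g. HCI in period 1; Systems in period 1; Networks in period 3; OS in period 1; Graphics in period 2).

No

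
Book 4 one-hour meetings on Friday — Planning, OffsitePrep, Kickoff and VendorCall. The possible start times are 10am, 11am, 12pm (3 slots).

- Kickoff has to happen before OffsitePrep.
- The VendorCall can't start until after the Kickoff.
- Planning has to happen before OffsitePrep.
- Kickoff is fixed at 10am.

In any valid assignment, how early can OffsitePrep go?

Precedence pushes OffsitePrep to at least 11am.
OffsitePrep at 11am is achievable: OffsitePrep -> 11am, Planning -> 10am, Kickoff -> 10am, VendorCall -> 11am.

11am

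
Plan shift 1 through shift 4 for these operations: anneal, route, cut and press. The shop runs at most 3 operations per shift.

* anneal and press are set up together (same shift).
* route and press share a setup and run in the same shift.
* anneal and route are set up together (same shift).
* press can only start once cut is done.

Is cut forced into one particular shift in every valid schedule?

No

cut can be shift 1 (e.g. cut=shift 1; route=shift 2; anneal=shift 2; press=shift 2) or shift 2 (e.g. anneal=shift 3; press=shift 3; cut=shift 2; route=shift 3).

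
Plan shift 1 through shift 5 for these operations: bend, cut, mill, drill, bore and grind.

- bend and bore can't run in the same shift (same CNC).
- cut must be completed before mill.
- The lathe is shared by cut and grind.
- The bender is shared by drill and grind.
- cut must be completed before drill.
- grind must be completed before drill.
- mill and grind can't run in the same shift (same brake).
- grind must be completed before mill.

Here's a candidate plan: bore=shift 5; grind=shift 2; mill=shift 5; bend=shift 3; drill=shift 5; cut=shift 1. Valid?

Yes

grind must be completed before drill — holds.
The lathe is shared by cut and grind — holds.
mill and grind can't run in the same shift (same brake) — holds.
bend and bore can't run in the same shift (same CNC) — holds.
The bender is shared by drill and grind — holds.
cut must be completed before mill — holds.
grind must be completed before mill — holds.
cut must be completed before drill — holds.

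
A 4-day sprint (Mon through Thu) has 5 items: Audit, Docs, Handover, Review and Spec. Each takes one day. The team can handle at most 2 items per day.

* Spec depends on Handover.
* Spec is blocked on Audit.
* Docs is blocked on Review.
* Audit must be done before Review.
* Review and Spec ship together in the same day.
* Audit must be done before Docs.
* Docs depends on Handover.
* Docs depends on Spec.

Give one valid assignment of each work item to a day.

Audit=Mon, Review=Tue, Spec=Tue, Docs=Wed, Handover=Mon

Checking: Spec(Tue) before Docs(Wed); Audit(Mon) before Docs(Wed); Audit(Mon) before Spec(Tue); Handover(Mon) before Docs(Wed); Review(Tue) before Docs(Wed); Audit(Mon) before Review(Tue); Handover(Mon) before Spec(Tue); Review = Spec = Tue; max 2 per day (cap 2).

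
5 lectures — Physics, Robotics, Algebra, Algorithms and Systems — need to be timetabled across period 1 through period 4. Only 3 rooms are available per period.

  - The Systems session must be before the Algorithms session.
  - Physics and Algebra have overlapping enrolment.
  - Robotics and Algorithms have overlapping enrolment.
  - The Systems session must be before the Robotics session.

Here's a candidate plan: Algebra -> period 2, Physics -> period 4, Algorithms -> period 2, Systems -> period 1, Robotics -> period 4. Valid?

Robotics and Algorithms have overlapping enrolment — holds.
The Systems session must be before the Algorithms session — holds.
Only 3 rooms are available per period — holds.
Physics and Algebra have overlapping enrolment — holds.
The Systems session must be before the Robotics session — holds.

Yes, all constraints hold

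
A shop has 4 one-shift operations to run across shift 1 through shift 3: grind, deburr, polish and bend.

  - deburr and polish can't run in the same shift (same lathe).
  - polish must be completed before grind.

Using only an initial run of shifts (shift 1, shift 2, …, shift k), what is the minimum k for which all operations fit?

2 shifts

The precedence chain requires at least 2 distinct shifts.
2 works (last occupied shift: shift 2): for example deburr in shift 2, bend in shift 1, polish in shift 1, grind in shift 2.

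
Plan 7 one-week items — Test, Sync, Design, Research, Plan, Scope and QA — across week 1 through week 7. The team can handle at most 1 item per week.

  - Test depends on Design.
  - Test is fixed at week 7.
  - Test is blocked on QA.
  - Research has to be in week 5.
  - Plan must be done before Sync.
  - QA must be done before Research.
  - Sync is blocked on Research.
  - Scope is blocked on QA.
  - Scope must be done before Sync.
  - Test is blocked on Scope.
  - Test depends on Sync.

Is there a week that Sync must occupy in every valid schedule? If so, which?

week 6

Research is fixed at week 5 and must come before Sync, so Sync is at least week 6.
Test is fixed at week 7 and must come after Sync, so Sync is at most week 6.
So Sync must be week 6.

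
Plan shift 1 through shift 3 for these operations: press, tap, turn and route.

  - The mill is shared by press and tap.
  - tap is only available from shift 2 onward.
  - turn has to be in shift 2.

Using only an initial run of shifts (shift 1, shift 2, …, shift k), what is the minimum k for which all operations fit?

tap can't be placed before shift 2, so the schedule must run through at least shift 2.
2 works (last occupied shift: shift 2): for example route -> shift 1; turn -> shift 2; press -> shift 1; tap -> shift 2.

2 shifts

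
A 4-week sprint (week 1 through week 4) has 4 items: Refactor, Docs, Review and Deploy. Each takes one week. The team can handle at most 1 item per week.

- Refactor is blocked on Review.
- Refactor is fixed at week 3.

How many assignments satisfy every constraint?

4

Enumerating: Docs in week 2; Refactor in week 3; Deploy in week 4; Review in week 1 | Refactor=week 3; Review=week 1; Deploy=week 2; Docs=week 4 | Refactor in week 3, Docs in week 1, Deploy in week 4, Review in week 2 | Refactor=week 3; Review=week 2; Docs=week 4; Deploy=week 1.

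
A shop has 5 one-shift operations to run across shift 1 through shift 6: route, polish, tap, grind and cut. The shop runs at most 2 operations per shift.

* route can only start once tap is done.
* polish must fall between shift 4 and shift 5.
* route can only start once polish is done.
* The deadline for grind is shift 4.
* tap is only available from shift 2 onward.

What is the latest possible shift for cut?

cut at shift 6 is achievable: grind in shift 1; cut in shift 6; polish in shift 4; route in shift 5; tap in shift 2.

shift 6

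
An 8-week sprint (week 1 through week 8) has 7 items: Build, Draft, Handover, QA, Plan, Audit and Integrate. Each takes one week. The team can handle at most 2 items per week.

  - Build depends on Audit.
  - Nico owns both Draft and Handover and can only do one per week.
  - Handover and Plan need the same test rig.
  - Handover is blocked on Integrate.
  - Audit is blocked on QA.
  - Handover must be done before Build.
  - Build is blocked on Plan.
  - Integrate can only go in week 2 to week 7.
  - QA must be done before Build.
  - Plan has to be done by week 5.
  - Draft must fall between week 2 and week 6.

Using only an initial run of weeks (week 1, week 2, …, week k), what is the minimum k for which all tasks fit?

4

The precedence chain requires at least 3 distinct weeks.
With at most 2 per week and 7 tasks, at least 4 weeks are needed.
Propagating the time windows through the other constraints, Build can't land before week 4, so the schedule must run through at least week 4.
4 works (last occupied week: week 4): for example Handover -> week 3; Build -> week 4; Plan -> week 1; Audit -> week 3; QA -> week 1; Integrate -> week 2; Draft -> week 2.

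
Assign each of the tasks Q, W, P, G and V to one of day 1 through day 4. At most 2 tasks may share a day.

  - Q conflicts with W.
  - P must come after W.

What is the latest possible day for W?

Downstream work caps W at day 3.
W at day 3 is achievable: W in day 3, G in day 1, P in day 4, Q in day 1, V in day 2.

day 3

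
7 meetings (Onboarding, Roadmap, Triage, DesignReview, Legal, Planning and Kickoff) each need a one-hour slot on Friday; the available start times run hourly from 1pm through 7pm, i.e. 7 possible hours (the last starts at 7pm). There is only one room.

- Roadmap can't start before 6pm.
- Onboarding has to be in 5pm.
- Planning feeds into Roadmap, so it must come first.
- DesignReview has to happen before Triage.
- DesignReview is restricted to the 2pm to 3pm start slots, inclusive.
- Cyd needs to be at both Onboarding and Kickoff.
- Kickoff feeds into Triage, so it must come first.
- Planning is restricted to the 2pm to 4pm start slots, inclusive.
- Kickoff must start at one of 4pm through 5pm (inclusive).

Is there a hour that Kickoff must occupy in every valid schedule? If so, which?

4pm

Kickoff's window is 4pm–5pm.
Onboarding is fixed at 5pm, and Kickoff can't share a hour with Onboarding.
So Kickoff must be 4pm.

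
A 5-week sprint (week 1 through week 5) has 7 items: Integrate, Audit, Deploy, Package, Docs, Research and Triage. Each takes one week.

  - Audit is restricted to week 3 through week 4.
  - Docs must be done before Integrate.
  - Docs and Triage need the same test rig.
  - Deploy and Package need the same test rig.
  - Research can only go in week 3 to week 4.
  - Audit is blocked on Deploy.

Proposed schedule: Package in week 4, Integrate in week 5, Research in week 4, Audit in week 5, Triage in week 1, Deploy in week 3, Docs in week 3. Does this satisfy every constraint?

Docs must be done before Integrate — holds.
Audit is blocked on Deploy — holds.
Research can only go in week 3 to week 4 — holds.
Docs and Triage need the same test rig — holds.
Deploy and Package need the same test rig — holds.
Audit is restricted to week 3 through week 4 — violated.

No. Audit is restricted to week 3 through week 4 is not satisfied.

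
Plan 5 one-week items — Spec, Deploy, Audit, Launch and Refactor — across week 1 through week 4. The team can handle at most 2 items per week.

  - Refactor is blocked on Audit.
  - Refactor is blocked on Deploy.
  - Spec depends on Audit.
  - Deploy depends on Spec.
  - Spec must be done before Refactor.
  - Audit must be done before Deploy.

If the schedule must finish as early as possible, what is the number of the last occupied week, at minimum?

The precedence chain requires at least 4 distinct weeks.
With at most 2 per week and 5 tasks, at least 3 weeks are needed.
4 works (last occupied week: week 4): for example Launch -> week 1; Spec -> week 2; Deploy -> week 3; Audit -> week 1; Refactor -> week 4.

4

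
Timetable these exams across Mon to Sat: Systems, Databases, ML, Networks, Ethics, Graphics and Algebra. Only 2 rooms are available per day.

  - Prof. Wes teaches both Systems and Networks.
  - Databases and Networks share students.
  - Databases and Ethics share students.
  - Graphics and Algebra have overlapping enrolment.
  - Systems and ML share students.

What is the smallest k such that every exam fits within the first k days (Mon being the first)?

4 days

With at most 2 per day and 7 exams, at least 4 days are needed.
4 works (last occupied day: Thu): for example Databases -> Mon, Systems -> Mon, Networks -> Tue, Ethics -> Wed, Graphics -> Wed, Algebra -> Thu, ML -> Tue.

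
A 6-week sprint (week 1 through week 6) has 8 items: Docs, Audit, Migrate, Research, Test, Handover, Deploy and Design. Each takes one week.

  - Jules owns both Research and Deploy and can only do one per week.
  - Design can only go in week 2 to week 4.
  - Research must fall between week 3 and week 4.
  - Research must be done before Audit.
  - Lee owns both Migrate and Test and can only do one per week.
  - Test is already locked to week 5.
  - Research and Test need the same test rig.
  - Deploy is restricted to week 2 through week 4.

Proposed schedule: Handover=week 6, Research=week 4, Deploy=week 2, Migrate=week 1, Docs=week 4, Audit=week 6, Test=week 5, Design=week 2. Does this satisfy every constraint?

Lee owns both Migrate and Test and can only do one per week — holds.
Design can only go in week 2 to week 4 — holds.
Research must fall between week 3 and week 4 — holds.
Deploy is restricted to week 2 through week 4 — holds.
Research and Test need the same test rig — holds.
Jules owns both Research and Deploy and can only do one per week — holds.
Test is already locked to week 5 — holds.
Research must be done before Audit — holds.

Valid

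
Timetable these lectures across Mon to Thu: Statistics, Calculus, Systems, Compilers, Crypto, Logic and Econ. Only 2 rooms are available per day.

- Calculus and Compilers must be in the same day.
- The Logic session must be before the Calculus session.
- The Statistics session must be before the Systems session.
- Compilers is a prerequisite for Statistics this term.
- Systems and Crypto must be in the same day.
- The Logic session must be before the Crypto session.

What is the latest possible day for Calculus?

Precedence pushes Calculus to at least Tue; Calculus must be in the same day as Compilers, which can't be after Tue, so Calculus is at most Tue.
Calculus at Tue is achievable: Crypto in Thu, Calculus in Tue, Compilers in Tue, Statistics in Wed, Econ in Mon, Logic in Mon, Systems in Thu.

Tue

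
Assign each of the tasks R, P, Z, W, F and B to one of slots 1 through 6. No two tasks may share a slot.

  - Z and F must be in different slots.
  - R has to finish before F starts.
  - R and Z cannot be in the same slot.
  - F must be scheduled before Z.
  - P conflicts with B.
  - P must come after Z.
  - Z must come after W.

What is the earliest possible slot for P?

5

Precedence pushes P to at least 4.
P at 5 is achievable: B in 6, P in 5, R in 1, F in 2, Z in 4, W in 3.
Nothing earlier works — the conflict and capacity constraints rule out every slot before 5.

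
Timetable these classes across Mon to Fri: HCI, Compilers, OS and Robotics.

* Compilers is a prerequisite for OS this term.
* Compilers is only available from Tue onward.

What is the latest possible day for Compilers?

Thu

Compilers is available from Tue; downstream work caps Compilers at Thu.
Compilers at Thu is achievable: OS -> Fri, Compilers -> Thu, Robotics -> Mon, HCI -> Mon.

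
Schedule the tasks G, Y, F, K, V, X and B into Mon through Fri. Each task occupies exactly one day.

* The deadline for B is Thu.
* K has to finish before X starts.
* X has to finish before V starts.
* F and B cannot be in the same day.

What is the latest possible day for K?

Downstream work caps K at Wed.
K at Wed is achievable: B=Mon; F=Tue; G=Mon; K=Wed; V=Fri; Y=Mon; X=Thu.

Wed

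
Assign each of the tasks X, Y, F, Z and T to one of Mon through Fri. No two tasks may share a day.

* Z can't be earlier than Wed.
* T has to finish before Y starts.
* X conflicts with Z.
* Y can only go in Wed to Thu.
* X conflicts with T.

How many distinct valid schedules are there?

Splitting on X: it can be Mon (5), Tue (5), Wed (2), Thu (2), Fri (4). Listing each branch's schedules as (Y, F, Z, T):
X=Mon: (Wed,Thu,Fri,Tue) (Wed,Fri,Thu,Tue) (Thu,Tue,Fri,Wed) (Thu,Wed,Fri,Tue) (Thu,Fri,Wed,Tue) — 5.
X=Tue: (Wed,Thu,Fri,Mon) (Wed,Fri,Thu,Mon) (Thu,Mon,Fri,Wed) (Thu,Wed,Fri,Mon) (Thu,Fri,Wed,Mon) — 5.
X=Wed: (Thu,Mon,Fri,Tue) (Thu,Tue,Fri,Mon) — 2.
X=Thu: (Wed,Mon,Fri,Tue) (Wed,Tue,Fri,Mon) — 2.
X=Fri: (Wed,Mon,Thu,Tue) (Wed,Tue,Thu,Mon) (Thu,Mon,Wed,Tue) (Thu,Tue,Wed,Mon) — 4.
Summing: 5 + 5 + 2 + 2 + 4 = 18.

18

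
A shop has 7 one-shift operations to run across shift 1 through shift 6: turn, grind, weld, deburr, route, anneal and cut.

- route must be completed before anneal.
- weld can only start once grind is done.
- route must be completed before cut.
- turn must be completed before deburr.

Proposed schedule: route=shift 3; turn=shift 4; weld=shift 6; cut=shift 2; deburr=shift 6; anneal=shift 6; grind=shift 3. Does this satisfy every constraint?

weld can only start once grind is done — holds.
route must be completed before anneal — holds.
route must be completed before cut — violated.
turn must be completed before deburr — holds.

No — it violates: route must be completed before cut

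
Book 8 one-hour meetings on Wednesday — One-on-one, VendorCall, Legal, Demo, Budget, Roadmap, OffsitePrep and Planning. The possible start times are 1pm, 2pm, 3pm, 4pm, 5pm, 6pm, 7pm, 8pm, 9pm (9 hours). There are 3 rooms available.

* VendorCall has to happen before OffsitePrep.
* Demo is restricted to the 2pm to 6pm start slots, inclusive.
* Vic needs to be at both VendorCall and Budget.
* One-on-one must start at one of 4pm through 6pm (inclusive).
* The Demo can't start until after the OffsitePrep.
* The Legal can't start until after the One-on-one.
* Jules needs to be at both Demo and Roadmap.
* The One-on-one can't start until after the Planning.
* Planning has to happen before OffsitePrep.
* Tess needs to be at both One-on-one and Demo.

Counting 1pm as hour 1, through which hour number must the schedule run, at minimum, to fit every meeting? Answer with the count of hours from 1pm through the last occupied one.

The precedence chain requires at least 3 distinct hours.
With at most 3 per hour and 8 meetings, at least 3 hours are needed.
Propagating the time windows through the other constraints, Legal can't land before 5pm — that is hour 5 counting from 1pm — so the schedule must run through at least 5 hours.
5 works (last occupied hour: 5pm): for example VendorCall in 1pm, Roadmap in 1pm, Planning in 1pm, Legal in 5pm, Demo in 3pm, One-on-one in 4pm, Budget in 2pm, OffsitePrep in 2pm.

5 hours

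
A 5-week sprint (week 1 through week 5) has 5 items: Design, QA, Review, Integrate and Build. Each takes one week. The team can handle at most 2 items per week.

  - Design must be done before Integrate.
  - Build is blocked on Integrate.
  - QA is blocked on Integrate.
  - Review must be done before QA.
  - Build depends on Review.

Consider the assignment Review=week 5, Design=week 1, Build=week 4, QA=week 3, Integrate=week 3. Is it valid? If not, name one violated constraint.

Invalid. Review must be done before QA.

Build is blocked on Integrate — holds.
Review must be done before QA — violated.
QA is blocked on Integrate — violated.
The team can handle at most 2 items per week — holds.
Design must be done before Integrate — holds.
Build depends on Review — violated.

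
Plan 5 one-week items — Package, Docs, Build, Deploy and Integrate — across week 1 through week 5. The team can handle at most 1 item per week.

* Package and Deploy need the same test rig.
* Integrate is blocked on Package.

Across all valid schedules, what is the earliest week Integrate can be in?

week 2

Precedence pushes Integrate to at least week 2.
Integrate at week 2 is achievable: Docs=week 3; Integrate=week 2; Build=week 4; Package=week 1; Deploy=week 5.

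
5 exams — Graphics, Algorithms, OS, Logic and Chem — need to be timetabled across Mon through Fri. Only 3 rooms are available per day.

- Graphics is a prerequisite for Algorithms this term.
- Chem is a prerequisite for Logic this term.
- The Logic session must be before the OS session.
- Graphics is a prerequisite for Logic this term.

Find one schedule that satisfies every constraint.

Graphics in Mon; Chem in Mon; Logic in Tue; OS in Wed; Algorithms in Tue

Checking: Graphics(Mon) before Algorithms(Tue); Graphics(Mon) before Logic(Tue); Chem(Mon) before Logic(Tue); Logic(Tue) before OS(Wed); max 2 per day (cap 3).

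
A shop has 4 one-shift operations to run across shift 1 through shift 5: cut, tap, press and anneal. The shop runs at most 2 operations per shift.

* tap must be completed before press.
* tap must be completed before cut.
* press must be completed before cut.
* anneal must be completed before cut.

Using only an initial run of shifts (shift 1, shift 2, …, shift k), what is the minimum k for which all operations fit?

3 shifts

The precedence chain requires at least 3 distinct shifts.
With at most 2 per shift and 4 operations, at least 2 shifts are needed.
3 works (last occupied shift: shift 3): for example cut -> shift 3; tap -> shift 1; anneal -> shift 1; press -> shift 2.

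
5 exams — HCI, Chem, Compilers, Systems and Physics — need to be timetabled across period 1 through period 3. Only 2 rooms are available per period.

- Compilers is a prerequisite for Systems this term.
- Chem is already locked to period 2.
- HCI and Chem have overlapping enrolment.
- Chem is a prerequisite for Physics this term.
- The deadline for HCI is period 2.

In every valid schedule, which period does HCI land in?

HCI's window is period 1–period 2.
Chem is fixed at period 2, and HCI can't share a period with Chem.
So HCI must be period 1.

period 1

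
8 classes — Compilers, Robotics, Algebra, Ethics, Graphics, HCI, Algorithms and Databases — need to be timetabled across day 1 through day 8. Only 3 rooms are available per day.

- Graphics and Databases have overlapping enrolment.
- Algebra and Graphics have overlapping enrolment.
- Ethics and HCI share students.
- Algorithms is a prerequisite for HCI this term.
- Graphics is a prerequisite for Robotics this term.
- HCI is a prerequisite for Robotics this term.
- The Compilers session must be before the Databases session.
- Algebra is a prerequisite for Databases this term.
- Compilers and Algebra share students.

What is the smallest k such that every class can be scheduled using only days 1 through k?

The precedence chain requires at least 3 distinct days.
With at most 3 per day and 8 classes, at least 3 days are needed.
3 works (last occupied day: day 3): for example Ethics in day 3, Databases in day 3, Robotics in day 3, HCI in day 2, Graphics in day 1, Algebra in day 2, Compilers in day 1, Algorithms in day 1.

3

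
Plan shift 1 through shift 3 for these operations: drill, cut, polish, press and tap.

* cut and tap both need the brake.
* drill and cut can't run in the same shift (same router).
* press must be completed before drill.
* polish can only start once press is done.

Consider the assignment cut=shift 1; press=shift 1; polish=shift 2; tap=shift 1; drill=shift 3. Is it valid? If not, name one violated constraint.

press must be completed before drill — holds.
polish can only start once press is done — holds.
drill and cut can't run in the same shift (same router) — holds.
cut and tap both need the brake — violated.

Invalid. cut and tap both need the brake.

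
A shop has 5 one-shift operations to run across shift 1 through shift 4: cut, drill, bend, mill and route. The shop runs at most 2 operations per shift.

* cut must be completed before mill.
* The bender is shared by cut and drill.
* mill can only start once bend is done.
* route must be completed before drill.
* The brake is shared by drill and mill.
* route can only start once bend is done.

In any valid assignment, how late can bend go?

shift 2

Downstream work caps bend at shift 2.
bend at shift 2 is achievable: cut=shift 1; bend=shift 2; mill=shift 3; drill=shift 4; route=shift 3.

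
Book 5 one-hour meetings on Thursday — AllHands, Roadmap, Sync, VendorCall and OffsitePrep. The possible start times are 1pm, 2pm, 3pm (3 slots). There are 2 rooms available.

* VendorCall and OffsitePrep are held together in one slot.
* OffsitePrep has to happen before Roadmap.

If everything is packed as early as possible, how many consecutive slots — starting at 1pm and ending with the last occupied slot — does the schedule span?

The precedence chain requires at least 2 distinct slots.
With at most 2 per slot and 5 meetings, at least 3 slots are needed.
3 works (last occupied slot: 3pm): for example Sync=3pm; Roadmap=2pm; OffsitePrep=1pm; AllHands=2pm; VendorCall=1pm.

3 slots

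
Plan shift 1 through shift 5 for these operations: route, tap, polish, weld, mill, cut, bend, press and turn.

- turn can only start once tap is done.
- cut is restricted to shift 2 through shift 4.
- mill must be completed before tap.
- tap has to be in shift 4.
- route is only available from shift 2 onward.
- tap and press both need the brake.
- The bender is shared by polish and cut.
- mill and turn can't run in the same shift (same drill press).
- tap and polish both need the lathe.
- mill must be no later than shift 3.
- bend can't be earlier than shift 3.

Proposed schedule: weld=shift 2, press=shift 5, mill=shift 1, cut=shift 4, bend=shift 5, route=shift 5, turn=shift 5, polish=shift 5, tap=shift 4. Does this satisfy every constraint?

tap has to be in shift 4 — holds.
mill must be completed before tap — holds.
tap and polish both need the lathe — holds.
turn can only start once tap is done — holds.
bend can't be earlier than shift 3 — holds.
The bender is shared by polish and cut — holds.
tap and press both need the brake — holds.
mill and turn can't run in the same shift (same drill press) — holds.
cut is restricted to shift 2 through shift 4 — holds.
mill must be no later than shift 3 — holds.
route is only available from shift 2 onward — holds.

Valid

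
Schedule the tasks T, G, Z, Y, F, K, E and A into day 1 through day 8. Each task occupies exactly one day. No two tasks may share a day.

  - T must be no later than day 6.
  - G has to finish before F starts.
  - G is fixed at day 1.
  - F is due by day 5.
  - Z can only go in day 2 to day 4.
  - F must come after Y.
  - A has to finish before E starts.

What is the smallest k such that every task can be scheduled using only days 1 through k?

The precedence chain requires at least 2 distinct days.
With at most 1 per day and 8 tasks, at least 8 days are needed.
8 works (last occupied day: day 8): for example G=day 1, F=day 4, E=day 7, A=day 6, Z=day 2, K=day 8, Y=day 3, T=day 5.

8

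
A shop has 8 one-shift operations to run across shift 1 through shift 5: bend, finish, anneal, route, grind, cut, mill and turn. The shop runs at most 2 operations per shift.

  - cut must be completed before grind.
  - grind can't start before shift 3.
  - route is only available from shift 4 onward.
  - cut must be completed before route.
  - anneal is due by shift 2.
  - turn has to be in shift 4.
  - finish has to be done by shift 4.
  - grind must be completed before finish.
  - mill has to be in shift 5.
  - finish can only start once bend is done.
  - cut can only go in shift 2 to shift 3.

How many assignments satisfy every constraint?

Splitting on bend: it can be shift 1 (2), shift 2 (1), shift 3 (2). Listing each branch's schedules as (finish, anneal, route, grind, cut, mill, turn) by shift number:
bend=shift 1: (4,1,5,3,2,5,4) (4,2,5,3,2,5,4) — 2.
bend=shift 2: (4,1,5,3,2,5,4) — 1.
bend=shift 3: (4,1,5,3,2,5,4) (4,2,5,3,2,5,4) — 2.
Summing: 2 + 1 + 2 = 5.

5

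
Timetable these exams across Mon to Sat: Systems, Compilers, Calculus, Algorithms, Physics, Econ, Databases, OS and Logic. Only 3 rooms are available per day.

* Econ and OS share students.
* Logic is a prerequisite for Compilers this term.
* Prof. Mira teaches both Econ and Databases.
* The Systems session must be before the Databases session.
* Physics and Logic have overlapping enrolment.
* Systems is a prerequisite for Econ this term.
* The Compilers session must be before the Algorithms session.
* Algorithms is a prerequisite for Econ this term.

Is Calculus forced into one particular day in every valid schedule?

No

Calculus can be Mon (e.g. Compilers -> Tue; Physics -> Tue; Logic -> Mon; Calculus -> Mon; Databases -> Tue; OS -> Wed; Algorithms -> Wed; Systems -> Mon; Econ -> Thu) or Tue (e.g. Systems -> Mon; OS -> Mon; Logic -> Mon; Econ -> Thu; Compilers -> Tue; Algorithms -> Wed; Calculus -> Tue; Databases -> Tue; Physics -> Wed).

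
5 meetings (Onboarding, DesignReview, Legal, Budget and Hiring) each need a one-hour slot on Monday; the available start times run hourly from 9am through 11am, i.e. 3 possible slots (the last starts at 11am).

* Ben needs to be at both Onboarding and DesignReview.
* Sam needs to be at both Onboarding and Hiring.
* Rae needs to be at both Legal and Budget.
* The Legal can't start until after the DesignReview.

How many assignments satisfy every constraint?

24

Splitting on Onboarding: it can be 9am (4), 10am (8), 11am (12). Listing each branch's schedules as (DesignReview, Legal, Budget, Hiring):
Onboarding=9am: (10am,11am,9am,10am) (10am,11am,9am,11am) (10am,11am,10am,10am) (10am,11am,10am,11am) — 4.
Onboarding=10am: (9am,10am,9am,9am) (9am,10am,9am,11am) (9am,10am,11am,9am) (9am,10am,11am,11am) (9am,11am,9am,9am) (9am,11am,9am,11am) (9am,11am,10am,9am) (9am,11am,10am,11am) — 8.
Onboarding=11am: (9am,10am,9am,9am) (9am,10am,9am,10am) (9am,10am,11am,9am) (9am,10am,11am,10am) (9am,11am,9am,9am) (9am,11am,9am,10am) (9am,11am,10am,9am) (9am,11am,10am,10am) (10am,11am,9am,9am) (10am,11am,9am,10am) (10am,11am,10am,9am) (10am,11am,10am,10am) — 12.
Summing: 4 + 8 + 12 = 24.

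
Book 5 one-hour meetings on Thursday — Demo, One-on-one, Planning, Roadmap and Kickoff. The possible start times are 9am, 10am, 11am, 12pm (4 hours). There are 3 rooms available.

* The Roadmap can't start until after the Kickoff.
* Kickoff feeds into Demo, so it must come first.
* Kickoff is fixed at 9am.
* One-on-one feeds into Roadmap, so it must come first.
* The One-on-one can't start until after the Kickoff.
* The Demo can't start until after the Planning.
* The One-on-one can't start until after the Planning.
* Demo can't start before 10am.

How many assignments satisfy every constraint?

Splitting on Demo: it can be 10am (3), 11am (4), 12pm (4). Listing each branch's schedules as (One-on-one, Planning, Roadmap, Kickoff):
Demo=10am: (10am,9am,11am,9am) (10am,9am,12pm,9am) (11am,9am,12pm,9am) — 3.
Demo=11am: (10am,9am,11am,9am) (10am,9am,12pm,9am) (11am,9am,12pm,9am) (11am,10am,12pm,9am) — 4.
Demo=12pm: (10am,9am,11am,9am) (10am,9am,12pm,9am) (11am,9am,12pm,9am) (11am,10am,12pm,9am) — 4.
Summing: 3 + 4 + 4 = 11.

11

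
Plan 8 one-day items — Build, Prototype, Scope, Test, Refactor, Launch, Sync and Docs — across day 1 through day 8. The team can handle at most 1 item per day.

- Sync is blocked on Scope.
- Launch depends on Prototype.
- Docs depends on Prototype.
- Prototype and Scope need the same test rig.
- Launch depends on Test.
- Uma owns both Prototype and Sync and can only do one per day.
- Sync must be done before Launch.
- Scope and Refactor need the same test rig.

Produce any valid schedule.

Refactor in day 8; Scope in day 2; Test in day 4; Sync in day 3; Build in day 7; Docs in day 6; Prototype in day 1; Launch in day 5

Checking: Sync(day 3) before Launch(day 5); Test(day 4) before Launch(day 5); Prototype(day 1) before Docs(day 6); Scope(day 2) before Sync(day 3); Prototype(day 1) before Launch(day 5); Scope(day 2) != Refactor(day 8); Prototype(day 1) != Sync(day 3); Prototype(day 1) != Scope(day 2); max 1 per day (cap 1).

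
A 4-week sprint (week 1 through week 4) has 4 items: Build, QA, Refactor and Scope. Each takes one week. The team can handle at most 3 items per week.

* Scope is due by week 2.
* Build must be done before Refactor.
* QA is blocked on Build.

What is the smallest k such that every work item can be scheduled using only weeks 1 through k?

2

The precedence chain requires at least 2 distinct weeks.
With at most 3 per week and 4 work items, at least 2 weeks are needed.
2 works (last occupied week: week 2): for example Build -> week 1; Scope -> week 1; QA -> week 2; Refactor -> week 2.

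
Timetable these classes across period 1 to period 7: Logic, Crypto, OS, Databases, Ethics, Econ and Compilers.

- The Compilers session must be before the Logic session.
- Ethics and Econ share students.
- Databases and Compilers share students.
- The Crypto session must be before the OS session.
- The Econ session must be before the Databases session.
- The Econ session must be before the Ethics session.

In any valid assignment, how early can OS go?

Precedence pushes OS to at least period 2.
OS at period 2 is achievable: Crypto=period 1; Logic=period 2; Compilers=period 1; OS=period 2; Ethics=period 2; Econ=period 1; Databases=period 2.

period 2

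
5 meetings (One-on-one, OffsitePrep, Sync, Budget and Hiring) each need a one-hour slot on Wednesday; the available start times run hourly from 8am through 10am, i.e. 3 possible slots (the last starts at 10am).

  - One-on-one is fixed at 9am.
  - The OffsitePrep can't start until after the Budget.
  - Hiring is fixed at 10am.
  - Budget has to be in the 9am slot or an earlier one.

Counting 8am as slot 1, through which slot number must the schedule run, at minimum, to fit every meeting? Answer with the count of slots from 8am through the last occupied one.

3 slots

The precedence chain requires at least 2 distinct slots.
Hiring can't be placed before 10am — that is slot 3 counting from 8am — so the schedule must run through at least 3 slots.
3 works (last occupied slot: 10am): for example Sync in 8am, Budget in 8am, Hiring in 10am, OffsitePrep in 9am, One-on-one in 9am.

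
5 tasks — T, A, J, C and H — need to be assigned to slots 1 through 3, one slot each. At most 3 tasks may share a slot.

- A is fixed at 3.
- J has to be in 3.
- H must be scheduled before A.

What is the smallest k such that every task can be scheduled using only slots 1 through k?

3 slots

The precedence chain requires at least 2 distinct slots.
With at most 3 per slot and 5 tasks, at least 2 slots are needed.
A can't be placed before 3, so the schedule must run through at least slot 3.
3 works (last occupied slot: 3): for example A in 3, J in 3, H in 1, T in 1, C in 1.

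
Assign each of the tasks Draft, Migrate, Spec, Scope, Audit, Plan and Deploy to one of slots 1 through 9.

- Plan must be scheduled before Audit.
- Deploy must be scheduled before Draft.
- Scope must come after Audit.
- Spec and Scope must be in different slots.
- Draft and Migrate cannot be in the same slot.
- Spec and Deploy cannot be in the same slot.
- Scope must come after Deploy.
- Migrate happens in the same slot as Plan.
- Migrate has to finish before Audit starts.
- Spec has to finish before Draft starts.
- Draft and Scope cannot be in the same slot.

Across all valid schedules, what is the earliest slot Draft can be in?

3

Precedence pushes Draft to at least 2.
Draft at 3 is achievable: Migrate=1, Deploy=1, Audit=2, Plan=1, Scope=4, Draft=3, Spec=2.
Nothing earlier works — the conflict constraints rule out every slot before 3.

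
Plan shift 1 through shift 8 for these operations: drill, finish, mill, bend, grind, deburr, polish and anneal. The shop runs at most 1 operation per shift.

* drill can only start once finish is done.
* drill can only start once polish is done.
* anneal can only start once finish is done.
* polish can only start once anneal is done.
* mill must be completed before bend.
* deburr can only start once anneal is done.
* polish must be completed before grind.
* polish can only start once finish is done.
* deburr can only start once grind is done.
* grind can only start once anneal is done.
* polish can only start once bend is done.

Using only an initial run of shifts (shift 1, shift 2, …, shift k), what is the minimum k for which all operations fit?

The precedence chain requires at least 5 distinct shifts.
With at most 1 per shift and 8 operations, at least 8 shifts are needed.
8 works (last occupied shift: shift 8): for example grind in shift 6, drill in shift 7, anneal in shift 2, bend in shift 4, mill in shift 3, deburr in shift 8, polish in shift 5, finish in shift 1.

8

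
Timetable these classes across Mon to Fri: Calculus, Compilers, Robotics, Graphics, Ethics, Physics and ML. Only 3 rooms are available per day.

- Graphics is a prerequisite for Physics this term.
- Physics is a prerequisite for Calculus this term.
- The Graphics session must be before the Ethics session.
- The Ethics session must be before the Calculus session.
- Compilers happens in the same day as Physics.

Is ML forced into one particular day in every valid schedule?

No

ML can be Mon (e.g. Compilers=Tue; Calculus=Wed; Physics=Tue; Robotics=Mon; ML=Mon; Ethics=Tue; Graphics=Mon) or Tue (e.g. ML -> Tue, Calculus -> Thu, Robotics -> Mon, Graphics -> Mon, Physics -> Wed, Ethics -> Tue, Compilers -> Wed).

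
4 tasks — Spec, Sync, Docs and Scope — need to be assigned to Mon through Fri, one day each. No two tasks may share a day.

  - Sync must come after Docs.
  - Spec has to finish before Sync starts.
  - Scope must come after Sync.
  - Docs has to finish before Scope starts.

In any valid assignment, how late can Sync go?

Thu

Precedence pushes Sync to at least Tue; downstream work caps Sync at Thu.
Sync at Thu is achievable: Spec=Tue; Scope=Fri; Docs=Mon; Sync=Thu.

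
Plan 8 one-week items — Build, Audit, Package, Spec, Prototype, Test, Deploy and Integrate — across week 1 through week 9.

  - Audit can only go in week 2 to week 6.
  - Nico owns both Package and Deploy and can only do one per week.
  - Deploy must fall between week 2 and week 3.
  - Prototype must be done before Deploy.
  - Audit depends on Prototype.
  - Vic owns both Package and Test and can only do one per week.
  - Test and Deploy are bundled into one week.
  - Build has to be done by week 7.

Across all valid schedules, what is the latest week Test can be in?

Test must be in the same week as Deploy, which can't be before week 2, so Test is at least week 2; Test must be in the same week as Deploy, which can't be after week 3, so Test is at most week 3.
Test at week 3 is achievable: Audit in week 2; Integrate in week 1; Deploy in week 3; Prototype in week 1; Test in week 3; Spec in week 1; Build in week 1; Package in week 1.

week 3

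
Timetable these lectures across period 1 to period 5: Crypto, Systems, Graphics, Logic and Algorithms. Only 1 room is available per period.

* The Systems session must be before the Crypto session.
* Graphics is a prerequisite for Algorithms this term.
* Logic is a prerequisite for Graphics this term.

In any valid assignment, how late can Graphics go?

period 4

Precedence pushes Graphics to at least period 2; downstream work caps Graphics at period 4.
Graphics at period 4 is achievable: Systems=period 1; Logic=period 3; Graphics=period 4; Crypto=period 2; Algorithms=period 5.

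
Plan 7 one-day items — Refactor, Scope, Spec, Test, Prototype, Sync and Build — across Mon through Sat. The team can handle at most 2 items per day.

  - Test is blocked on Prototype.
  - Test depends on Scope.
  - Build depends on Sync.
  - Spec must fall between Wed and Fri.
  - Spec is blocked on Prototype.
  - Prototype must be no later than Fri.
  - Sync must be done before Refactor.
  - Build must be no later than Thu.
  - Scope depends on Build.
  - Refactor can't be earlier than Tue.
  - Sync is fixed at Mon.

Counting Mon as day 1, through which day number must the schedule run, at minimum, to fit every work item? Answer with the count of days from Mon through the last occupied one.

The precedence chain requires at least 4 distinct days.
With at most 2 per day and 7 work items, at least 4 days are needed.
4 works (last occupied day: Thu): for example Sync=Mon, Build=Tue, Test=Thu, Scope=Wed, Spec=Wed, Prototype=Mon, Refactor=Tue.

4 days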